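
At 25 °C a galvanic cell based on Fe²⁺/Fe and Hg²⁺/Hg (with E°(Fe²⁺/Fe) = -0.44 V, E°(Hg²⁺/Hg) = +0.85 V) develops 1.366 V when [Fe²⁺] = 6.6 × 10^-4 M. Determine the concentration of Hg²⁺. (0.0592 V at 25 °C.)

From the Nernst equation, log Q = n(E° − E)/0.0592 = 2(1.29 − 1.366)/0.0592 = -2.568, so Q = 0.00271.
With Q = [Fe²⁺]/[Hg²⁺] and the known concentrations, [Hg²⁺] in the denominator gives [Hg²⁺] = 0.24 M.

0.24 M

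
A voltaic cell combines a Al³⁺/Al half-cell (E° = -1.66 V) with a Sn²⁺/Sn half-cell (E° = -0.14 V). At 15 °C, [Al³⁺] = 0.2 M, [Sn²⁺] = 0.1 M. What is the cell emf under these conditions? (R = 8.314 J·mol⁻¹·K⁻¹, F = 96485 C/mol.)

1.50 V

The Sn²⁺/Sn couple has the higher reduction potential and acts as the cathode, so E°_cell = -0.14 − (-1.66) = 1.52 V.
Balancing electrons gives n = 6; the reaction quotient is Q = [Al³⁺]^2/[Sn²⁺]^3 = 40.0.
E = E° − (RT/nF) ln Q = 1.52 − (8.314×288)/(6×96485) × (3.689) = 1.520 − 0.015 = 1.505 V.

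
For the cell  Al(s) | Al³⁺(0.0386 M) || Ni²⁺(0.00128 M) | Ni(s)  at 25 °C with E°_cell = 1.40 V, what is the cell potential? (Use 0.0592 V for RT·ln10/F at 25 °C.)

Balancing electrons gives n = 6; the reaction quotient is Q = [Al³⁺]^2/[Ni²⁺]^3 = 7.1 × 10^5.
At 25 °C, E = E° − (0.0592/n) log Q = 1.40 − (0.0592/6)(5.852) = 1.400 − 0.058 = 1.342 V.

1.34 V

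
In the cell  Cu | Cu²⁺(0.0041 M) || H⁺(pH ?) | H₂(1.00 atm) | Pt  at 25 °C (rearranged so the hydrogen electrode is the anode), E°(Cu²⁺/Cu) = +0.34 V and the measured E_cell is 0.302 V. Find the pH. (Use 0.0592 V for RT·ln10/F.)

E°_cell = 0.34 V and n = 2.
log Q = n(E° − E)/0.0592 = 2×(0.34 − 0.302)/0.0592 = 1.284.
With Q = [H⁺]^2 / ([Cu²⁺]·P(H₂)), solving for [H⁺] gives log[H⁺] = -0.552, so pH = 0.55.

pH = 0.55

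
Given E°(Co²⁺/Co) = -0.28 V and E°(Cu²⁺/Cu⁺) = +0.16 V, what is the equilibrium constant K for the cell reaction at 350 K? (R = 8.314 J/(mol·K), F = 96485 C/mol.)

4.7 × 10^12

E°_cell = +0.16 − (-0.28) = 0.44 V, with n = 2 electrons transferred.
At equilibrium E = 0, so the Nernst equation gives ln K = nFE°/RT = (2)(96485)(0.44)/((8.314)(350)) = 29.18.
K = e^29.18 = 4.7 × 10^12.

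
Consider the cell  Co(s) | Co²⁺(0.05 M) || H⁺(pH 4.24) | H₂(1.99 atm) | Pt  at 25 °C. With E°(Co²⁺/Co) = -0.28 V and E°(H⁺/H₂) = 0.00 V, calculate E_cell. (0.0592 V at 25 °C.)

The hydrogen couple is the cathode, so E°_cell = 0.28 V; n = 2.
[H⁺] = 10^(−4.24) = 5.8 × 10^-5 M, and Q = [Co²⁺]·P(H₂) / [H⁺]^2 = 3 × 10^7.
E = E° − (0.0592/2) log Q = 0.28 − (0.0592/2)(7.478) = 0.059 V.

0.059 V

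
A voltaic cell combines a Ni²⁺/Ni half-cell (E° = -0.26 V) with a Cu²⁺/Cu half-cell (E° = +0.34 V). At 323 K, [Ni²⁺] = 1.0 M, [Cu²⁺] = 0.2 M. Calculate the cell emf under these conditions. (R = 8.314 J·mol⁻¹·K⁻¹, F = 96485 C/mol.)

0.578 V

The Cu²⁺/Cu couple has the higher reduction potential and acts as the cathode, so E°_cell = +0.34 − (-0.26) = 0.60 V.
Balancing electrons gives n = 2; the reaction quotient is Q = [Ni²⁺]/[Cu²⁺] = 5.00.
E = E° − (RT/nF) ln Q = 0.60 − (8.314×323)/(2×96485) × (1.609) = 0.600 − 0.022 = 0.578 V.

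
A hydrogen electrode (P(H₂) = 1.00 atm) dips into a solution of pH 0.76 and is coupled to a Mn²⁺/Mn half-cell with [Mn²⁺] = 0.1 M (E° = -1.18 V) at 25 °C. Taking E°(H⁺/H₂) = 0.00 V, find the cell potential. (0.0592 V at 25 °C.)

The hydrogen couple is the cathode, so E°_cell = 1.18 V; n = 2.
[H⁺] = 10^(−0.76) = 0.17 M, and Q = [Mn²⁺]·P(H₂) / [H⁺]^2 = 3.31.
E = E° − (0.0592/2) log Q = 1.18 − (0.0592/2)(0.520) = 1.165 V.

1.16 V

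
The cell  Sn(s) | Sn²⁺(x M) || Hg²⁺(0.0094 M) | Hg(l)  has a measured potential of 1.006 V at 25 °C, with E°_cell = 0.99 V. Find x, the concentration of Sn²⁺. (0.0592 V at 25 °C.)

0.0027 M

From the Nernst equation, log Q = n(E° − E)/0.0592 = 2(0.99 − 1.006)/0.0592 = -0.541, so Q = 0.288.
With Q = [Sn²⁺]/[Hg²⁺] and the known concentrations, [Sn²⁺] in the numerator gives [Sn²⁺] = 0.0027 M.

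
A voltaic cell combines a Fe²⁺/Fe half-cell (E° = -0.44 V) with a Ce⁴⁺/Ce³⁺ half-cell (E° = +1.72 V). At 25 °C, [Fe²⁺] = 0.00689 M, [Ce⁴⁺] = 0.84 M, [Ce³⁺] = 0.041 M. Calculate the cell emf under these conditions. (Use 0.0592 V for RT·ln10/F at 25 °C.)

The Ce⁴⁺/Ce³⁺ couple has the higher reduction potential and acts as the cathode, so E°_cell = +1.72 − (-0.44) = 2.16 V.
Balancing electrons gives n = 2; the reaction quotient is Q = [Fe²⁺]·[Ce³⁺]^2/[Ce⁴⁺]^2 = 1.64 × 10^-5.
At 25 °C, E = E° − (0.0592/n) log Q = 2.16 − (0.0592/2)(-4.785) = 2.160 + 0.142 = 2.302 V.

2.30 V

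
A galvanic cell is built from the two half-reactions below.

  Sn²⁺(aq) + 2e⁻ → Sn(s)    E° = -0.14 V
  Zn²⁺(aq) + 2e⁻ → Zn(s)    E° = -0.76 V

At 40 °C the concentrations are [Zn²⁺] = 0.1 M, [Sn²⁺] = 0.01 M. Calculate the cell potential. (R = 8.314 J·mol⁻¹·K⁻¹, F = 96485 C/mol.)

The Sn²⁺/Sn couple has the higher reduction potential and acts as the cathode, so E°_cell = -0.14 − (-0.76) = 0.62 V.
Balancing electrons gives n = 2; the reaction quotient is Q = [Zn²⁺]/[Sn²⁺] = 10.0.
E = E° − (RT/nF) ln Q = 0.62 − (8.314×313)/(2×96485) × (2.303) = 0.620 − 0.031 = 0.589 V.

0.589 V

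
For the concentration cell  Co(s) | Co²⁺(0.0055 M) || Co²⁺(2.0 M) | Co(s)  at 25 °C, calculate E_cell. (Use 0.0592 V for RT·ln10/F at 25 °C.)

0.076 V

Both half-cells are Co²⁺/Co, so E°_cell = 0. The concentrated side is the cathode; the cell reaction moves Co²⁺ from high to low concentration with n = 2.
Q = [Co²⁺]_dilute/[Co²⁺]_conc = 0.0055/2.0 = 0.00275.
E = 0 − (0.0592/2) log Q = −(0.0592/2)(-2.561) = 0.0758 V.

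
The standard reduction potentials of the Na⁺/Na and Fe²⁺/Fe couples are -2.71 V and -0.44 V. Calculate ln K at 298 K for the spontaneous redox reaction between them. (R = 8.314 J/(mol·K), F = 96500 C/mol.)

ln K = 176.8

E°_cell = -0.44 − (-2.71) = 2.27 V, with n = 2 electrons transferred.
At equilibrium E = 0, so the Nernst equation gives ln K = nFE°/RT = (2)(96500)(2.27)/((8.314)(298)) = 176.83.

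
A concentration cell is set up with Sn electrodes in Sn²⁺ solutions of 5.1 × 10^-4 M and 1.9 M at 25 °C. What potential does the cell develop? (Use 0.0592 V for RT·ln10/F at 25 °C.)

0.11 V

Both half-cells are Sn²⁺/Sn, so E°_cell = 0. The concentrated side is the cathode; the cell reaction moves Sn²⁺ from high to low concentration with n = 2.
Q = [Sn²⁺]_dilute/[Sn²⁺]_conc = 5.1 × 10^-4/1.9 = 2.68 × 10^-4.
E = 0 − (0.0592/2) log Q = −(0.0592/2)(-3.571) = 0.1057 V.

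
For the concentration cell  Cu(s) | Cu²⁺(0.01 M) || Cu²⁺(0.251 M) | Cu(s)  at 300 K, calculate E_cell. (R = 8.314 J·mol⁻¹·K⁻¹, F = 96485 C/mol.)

Both half-cells are Cu²⁺/Cu, so E°_cell = 0. The concentrated side is the cathode; the cell reaction moves Cu²⁺ from high to low concentration with n = 2.
Q = [Cu²⁺]_dilute/[Cu²⁺]_conc = 0.01/0.251 = 0.0398.
E = 0 − (RT/nF) ln Q = −((8.314×300)/(2×96485))(-3.223) = 0.0417 V.

0.042 V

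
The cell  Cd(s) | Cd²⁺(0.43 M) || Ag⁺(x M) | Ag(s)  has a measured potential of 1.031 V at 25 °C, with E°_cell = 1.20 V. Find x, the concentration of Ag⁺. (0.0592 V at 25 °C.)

From the Nernst equation, log Q = n(E° − E)/0.0592 = 2(1.20 − 1.031)/0.0592 = 5.709, so Q = 5.12 × 10^5.
With Q = [Cd²⁺]/[Ag⁺]^2 and the known concentrations, [Ag⁺]^2 in the denominator gives [Ag⁺] = 9.2 × 10^-4 M.

9.2 × 10^-4 M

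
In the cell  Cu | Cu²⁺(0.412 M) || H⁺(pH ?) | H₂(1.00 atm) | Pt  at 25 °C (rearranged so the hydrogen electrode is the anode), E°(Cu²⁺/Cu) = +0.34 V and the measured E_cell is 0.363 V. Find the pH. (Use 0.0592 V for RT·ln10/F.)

E°_cell = 0.34 V and n = 2.
log Q = n(E° − E)/0.0592 = 2×(0.34 − 0.363)/0.0592 = -0.777.
With Q = [H⁺]^2 / ([Cu²⁺]·P(H₂)), solving for [H⁺] gives log[H⁺] = -0.581, so pH = 0.58.

pH = 0.58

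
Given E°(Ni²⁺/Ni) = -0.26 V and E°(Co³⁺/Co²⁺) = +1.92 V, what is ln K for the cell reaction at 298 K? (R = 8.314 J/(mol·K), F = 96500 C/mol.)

ln K = 169.8

E°_cell = +1.92 − (-0.26) = 2.18 V, with n = 2 electrons transferred.
At equilibrium E = 0, so the Nernst equation gives ln K = nFE°/RT = (2)(96500)(2.18)/((8.314)(298)) = 169.82.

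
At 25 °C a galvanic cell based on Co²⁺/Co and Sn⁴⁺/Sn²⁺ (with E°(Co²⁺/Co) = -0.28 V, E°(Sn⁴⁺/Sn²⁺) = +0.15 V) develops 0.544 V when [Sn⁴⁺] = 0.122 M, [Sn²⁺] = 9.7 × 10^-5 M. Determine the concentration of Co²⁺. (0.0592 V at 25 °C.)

0.18 M

From the Nernst equation, log Q = n(E° − E)/0.0592 = 2(0.43 − 0.544)/0.0592 = -3.851, so Q = 1.41 × 10^-4.
With Q = [Co²⁺]·[Sn²⁺]/[Sn⁴⁺] and the known concentrations, [Co²⁺] in the numerator gives [Co²⁺] = 0.18 M.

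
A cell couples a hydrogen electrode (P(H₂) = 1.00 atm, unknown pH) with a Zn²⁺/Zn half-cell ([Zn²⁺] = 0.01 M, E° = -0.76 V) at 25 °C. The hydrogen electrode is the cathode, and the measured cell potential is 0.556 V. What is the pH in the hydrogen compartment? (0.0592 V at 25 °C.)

E°_cell = 0.76 V and n = 2.
log Q = n(E° − E)/0.0592 = 2×(0.76 − 0.556)/0.0592 = 6.892.
With Q = [Zn²⁺]·P(H₂) / [H⁺]^2, solving for [H⁺] gives log[H⁺] = -4.446, so pH = 4.45.

pH = 4.45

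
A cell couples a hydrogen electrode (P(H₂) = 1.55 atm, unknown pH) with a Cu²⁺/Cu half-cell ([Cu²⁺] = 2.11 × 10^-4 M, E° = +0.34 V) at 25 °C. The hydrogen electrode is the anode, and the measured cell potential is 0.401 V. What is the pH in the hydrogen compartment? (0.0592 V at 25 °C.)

pH = 2.77

E°_cell = 0.34 V and n = 2.
log Q = n(E° − E)/0.0592 = 2×(0.34 − 0.401)/0.0592 = -2.061.
With Q = [H⁺]^2 / ([Cu²⁺]·P(H₂)), solving for [H⁺] gives log[H⁺] = -2.773, so pH = 2.77.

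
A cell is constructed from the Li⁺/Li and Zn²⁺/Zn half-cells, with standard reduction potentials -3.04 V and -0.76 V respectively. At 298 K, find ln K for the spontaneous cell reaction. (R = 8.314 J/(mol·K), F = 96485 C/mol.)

E°_cell = -0.76 − (-3.04) = 2.28 V, with n = 2 electrons transferred.
At equilibrium E = 0, so the Nernst equation gives ln K = nFE°/RT = (2)(96485)(2.28)/((8.314)(298)) = 177.58.

ln K = 177.6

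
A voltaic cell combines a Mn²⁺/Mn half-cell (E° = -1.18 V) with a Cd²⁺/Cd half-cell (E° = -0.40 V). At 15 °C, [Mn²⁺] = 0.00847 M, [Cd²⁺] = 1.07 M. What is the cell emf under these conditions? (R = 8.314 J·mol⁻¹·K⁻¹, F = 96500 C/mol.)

The Cd²⁺/Cd couple has the higher reduction potential and acts as the cathode, so E°_cell = -0.40 − (-1.18) = 0.78 V.
Balancing electrons gives n = 2; the reaction quotient is Q = [Mn²⁺]/[Cd²⁺] = 0.00792.
E = E° − (RT/nF) ln Q = 0.78 − (8.314×288)/(2×96500) × (-4.839) = 0.780 + 0.060 = 0.840 V.

0.840 V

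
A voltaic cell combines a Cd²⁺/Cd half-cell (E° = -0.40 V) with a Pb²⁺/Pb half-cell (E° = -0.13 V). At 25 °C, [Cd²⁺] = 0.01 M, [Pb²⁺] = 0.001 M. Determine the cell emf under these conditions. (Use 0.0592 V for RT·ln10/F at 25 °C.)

0.240 V

The Pb²⁺/Pb couple has the higher reduction potential and acts as the cathode, so E°_cell = -0.13 − (-0.40) = 0.27 V.
Balancing electrons gives n = 2; the reaction quotient is Q = [Cd²⁺]/[Pb²⁺] = 10.0.
At 25 °C, E = E° − (0.0592/n) log Q = 0.27 − (0.0592/2)(1.000) = 0.270 − 0.030 = 0.240 V.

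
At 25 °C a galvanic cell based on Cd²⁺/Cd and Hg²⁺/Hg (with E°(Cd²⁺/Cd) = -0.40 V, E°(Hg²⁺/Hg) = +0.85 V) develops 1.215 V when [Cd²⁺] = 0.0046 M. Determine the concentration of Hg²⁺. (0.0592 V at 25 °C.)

3 × 10^-4 M

From the Nernst equation, log Q = n(E° − E)/0.0592 = 2(1.25 − 1.215)/0.0592 = 1.182, so Q = 15.2.
With Q = [Cd²⁺]/[Hg²⁺] and the known concentrations, [Hg²⁺] in the denominator gives [Hg²⁺] = 3 × 10^-4 M.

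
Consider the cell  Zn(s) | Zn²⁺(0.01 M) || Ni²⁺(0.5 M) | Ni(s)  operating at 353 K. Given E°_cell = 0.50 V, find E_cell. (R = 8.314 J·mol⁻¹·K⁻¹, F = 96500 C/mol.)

Balancing electrons gives n = 2; the reaction quotient is Q = [Zn²⁺]/[Ni²⁺] = 0.0200.
E = E° − (RT/nF) ln Q = 0.50 − (8.314×353)/(2×96500) × (-3.912) = 0.500 + 0.059 = 0.559 V.

0.559 V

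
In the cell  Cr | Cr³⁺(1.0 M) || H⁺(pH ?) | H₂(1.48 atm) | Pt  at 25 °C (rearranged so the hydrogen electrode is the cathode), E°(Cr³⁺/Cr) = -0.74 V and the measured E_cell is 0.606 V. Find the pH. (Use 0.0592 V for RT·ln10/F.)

E°_cell = 0.74 V and n = 6.
log Q = n(E° − E)/0.0592 = 6×(0.74 − 0.606)/0.0592 = 13.581.
With Q = [Cr³⁺]^2·P(H₂)^3 / [H⁺]^6, solving for [H⁺] gives log[H⁺] = -2.178, so pH = 2.18.

pH = 2.18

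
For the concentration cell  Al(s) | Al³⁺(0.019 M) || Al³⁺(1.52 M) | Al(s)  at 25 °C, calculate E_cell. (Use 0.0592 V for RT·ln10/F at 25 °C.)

Both half-cells are Al³⁺/Al, so E°_cell = 0. The concentrated side is the cathode; the cell reaction moves Al³⁺ from high to low concentration with n = 3.
Q = [Al³⁺]_dilute/[Al³⁺]_conc = 0.019/1.52 = 0.0125.
E = 0 − (0.0592/3) log Q = −(0.0592/3)(-1.903) = 0.0376 V.

0.038 V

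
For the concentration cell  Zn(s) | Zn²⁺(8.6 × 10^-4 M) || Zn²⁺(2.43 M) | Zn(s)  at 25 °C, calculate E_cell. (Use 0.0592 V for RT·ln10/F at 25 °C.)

Both half-cells are Zn²⁺/Zn, so E°_cell = 0. The concentrated side is the cathode; the cell reaction moves Zn²⁺ from high to low concentration with n = 2.
Q = [Zn²⁺]_dilute/[Zn²⁺]_conc = 8.6 × 10^-4/2.43 = 3.54 × 10^-4.
E = 0 − (0.0592/2) log Q = −(0.0592/2)(-3.451) = 0.1021 V.

0.10 V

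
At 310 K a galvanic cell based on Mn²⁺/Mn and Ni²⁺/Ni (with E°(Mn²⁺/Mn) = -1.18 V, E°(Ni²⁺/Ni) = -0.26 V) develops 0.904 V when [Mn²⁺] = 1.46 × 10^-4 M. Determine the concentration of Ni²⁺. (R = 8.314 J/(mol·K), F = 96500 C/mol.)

4.4 × 10^-5 M

From the Nernst equation, ln Q = nF(E° − E)/RT = 2×96500×(0.92 − 0.904)/(8.314×310) = 1.198, so Q = 3.31.
With Q = [Mn²⁺]/[Ni²⁺] and the known concentrations, [Ni²⁺] in the denominator gives [Ni²⁺] = 4.4 × 10^-5 M.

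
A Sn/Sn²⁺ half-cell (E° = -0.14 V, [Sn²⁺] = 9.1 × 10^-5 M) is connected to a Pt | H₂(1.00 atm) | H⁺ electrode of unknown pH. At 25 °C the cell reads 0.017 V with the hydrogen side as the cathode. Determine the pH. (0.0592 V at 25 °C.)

pH = 4.10

E°_cell = 0.14 V and n = 2.
log Q = n(E° − E)/0.0592 = 2×(0.14 − 0.017)/0.0592 = 4.155.
With Q = [Sn²⁺]·P(H₂) / [H⁺]^2, solving for [H⁺] gives log[H⁺] = -4.098, so pH = 4.10.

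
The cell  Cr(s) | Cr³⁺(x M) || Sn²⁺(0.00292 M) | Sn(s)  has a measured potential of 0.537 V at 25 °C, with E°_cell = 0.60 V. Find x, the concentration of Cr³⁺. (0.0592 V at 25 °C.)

0.25 M

From the Nernst equation, log Q = n(E° − E)/0.0592 = 6(0.60 − 0.537)/0.0592 = 6.385, so Q = 2.43 × 10^6.
With Q = [Cr³⁺]^2/[Sn²⁺]^3 and the known concentrations, [Cr³⁺]^2 in the numerator gives [Cr³⁺] = 0.25 M.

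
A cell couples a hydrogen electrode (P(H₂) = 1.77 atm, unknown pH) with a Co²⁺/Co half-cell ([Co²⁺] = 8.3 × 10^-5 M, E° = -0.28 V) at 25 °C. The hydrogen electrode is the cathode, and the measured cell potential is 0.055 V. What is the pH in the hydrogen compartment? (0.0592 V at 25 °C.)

E°_cell = 0.28 V and n = 2.
log Q = n(E° − E)/0.0592 = 2×(0.28 − 0.055)/0.0592 = 7.601.
With Q = [Co²⁺]·P(H₂) / [H⁺]^2, solving for [H⁺] gives log[H⁺] = -5.717, so pH = 5.72.

pH = 5.72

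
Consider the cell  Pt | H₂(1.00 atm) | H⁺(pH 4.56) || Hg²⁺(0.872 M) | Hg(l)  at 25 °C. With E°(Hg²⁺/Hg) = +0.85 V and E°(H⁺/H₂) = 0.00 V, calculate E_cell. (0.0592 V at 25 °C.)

1.12 V

The Hg²⁺/Hg couple is the cathode, so E°_cell = 0.85 V; n = 2.
[H⁺] = 10^(−4.56) = 2.8 × 10^-5 M, and Q = [H⁺]^2 / ([Hg²⁺]·P(H₂)) = 8.7 × 10^-10.
E = E° − (0.0592/2) log Q = 0.85 − (0.0592/2)(-9.061) = 1.118 V.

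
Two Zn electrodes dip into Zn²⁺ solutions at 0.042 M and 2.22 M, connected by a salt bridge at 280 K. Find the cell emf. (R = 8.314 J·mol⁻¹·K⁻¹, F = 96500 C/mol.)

0.048 V

Both half-cells are Zn²⁺/Zn, so E°_cell = 0. The concentrated side is the cathode; the cell reaction moves Zn²⁺ from high to low concentration with n = 2.
Q = [Zn²⁺]_dilute/[Zn²⁺]_conc = 0.042/2.22 = 0.0189.
E = 0 − (RT/nF) ln Q = −((8.314×280)/(2×96500))(-3.968) = 0.0479 V.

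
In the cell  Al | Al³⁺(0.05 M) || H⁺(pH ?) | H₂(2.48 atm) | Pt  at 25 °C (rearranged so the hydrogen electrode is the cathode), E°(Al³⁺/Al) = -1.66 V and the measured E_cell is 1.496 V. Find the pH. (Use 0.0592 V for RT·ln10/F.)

pH = 3.01

E°_cell = 1.66 V and n = 6.
log Q = n(E° − E)/0.0592 = 6×(1.66 − 1.496)/0.0592 = 16.622.
With Q = [Al³⁺]^2·P(H₂)^3 / [H⁺]^6, solving for [H⁺] gives log[H⁺] = -3.007, so pH = 3.01.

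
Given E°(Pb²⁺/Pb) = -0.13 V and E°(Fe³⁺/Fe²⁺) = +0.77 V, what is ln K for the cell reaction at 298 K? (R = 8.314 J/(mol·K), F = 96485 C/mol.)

E°_cell = +0.77 − (-0.13) = 0.90 V, with n = 2 electrons transferred.
At equilibrium E = 0, so the Nernst equation gives ln K = nFE°/RT = (2)(96485)(0.90)/((8.314)(298)) = 70.10.

ln K = 70.1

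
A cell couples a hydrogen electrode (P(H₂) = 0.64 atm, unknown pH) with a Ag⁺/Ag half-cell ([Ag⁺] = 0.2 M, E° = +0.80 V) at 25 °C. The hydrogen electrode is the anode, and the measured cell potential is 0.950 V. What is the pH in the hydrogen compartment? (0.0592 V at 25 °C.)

pH = 3.33

E°_cell = 0.80 V and n = 2.
log Q = n(E° − E)/0.0592 = 2×(0.80 − 0.950)/0.0592 = -5.068.
With Q = [H⁺]^2 / ([Ag⁺]^2·P(H₂)), solving for [H⁺] gives log[H⁺] = -3.330, so pH = 3.33.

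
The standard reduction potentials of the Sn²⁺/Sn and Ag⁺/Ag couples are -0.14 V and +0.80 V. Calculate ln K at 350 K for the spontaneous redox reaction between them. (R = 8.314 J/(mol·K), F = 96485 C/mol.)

E°_cell = +0.80 − (-0.14) = 0.94 V, with n = 2 electrons transferred.
At equilibrium E = 0, so the Nernst equation gives ln K = nFE°/RT = (2)(96485)(0.94)/((8.314)(350)) = 62.34.

ln K = 62.3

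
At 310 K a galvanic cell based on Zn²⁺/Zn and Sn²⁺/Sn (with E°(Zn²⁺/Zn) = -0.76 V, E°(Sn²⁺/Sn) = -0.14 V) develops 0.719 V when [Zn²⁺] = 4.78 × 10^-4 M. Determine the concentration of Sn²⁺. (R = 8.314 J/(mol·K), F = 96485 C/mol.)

0.79 M

From the Nernst equation, ln Q = nF(E° − E)/RT = 2×96485×(0.62 − 0.719)/(8.314×310) = -7.412, so Q = 6.04 × 10^-4.
With Q = [Zn²⁺]/[Sn²⁺] and the known concentrations, [Sn²⁺] in the denominator gives [Sn²⁺] = 0.79 M.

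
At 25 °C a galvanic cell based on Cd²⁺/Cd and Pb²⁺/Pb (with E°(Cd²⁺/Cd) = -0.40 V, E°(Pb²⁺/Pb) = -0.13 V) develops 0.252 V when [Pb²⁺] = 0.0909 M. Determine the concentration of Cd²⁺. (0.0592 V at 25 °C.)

0.37 M

From the Nernst equation, log Q = n(E° − E)/0.0592 = 2(0.27 − 0.252)/0.0592 = 0.608, so Q = 4.06.
With Q = [Cd²⁺]/[Pb²⁺] and the known concentrations, [Cd²⁺] in the numerator gives [Cd²⁺] = 0.37 M.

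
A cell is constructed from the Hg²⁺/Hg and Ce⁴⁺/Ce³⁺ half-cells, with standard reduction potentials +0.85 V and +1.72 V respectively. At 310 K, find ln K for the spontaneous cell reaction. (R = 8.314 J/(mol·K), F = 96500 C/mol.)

ln K = 65.1

E°_cell = +1.72 − (+0.85) = 0.87 V, with n = 2 electrons transferred.
At equilibrium E = 0, so the Nernst equation gives ln K = nFE°/RT = (2)(96500)(0.87)/((8.314)(310)) = 65.15.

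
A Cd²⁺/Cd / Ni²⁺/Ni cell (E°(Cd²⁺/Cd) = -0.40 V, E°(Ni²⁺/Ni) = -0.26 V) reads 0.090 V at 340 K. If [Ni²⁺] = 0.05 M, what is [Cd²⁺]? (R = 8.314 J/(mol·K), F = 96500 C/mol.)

1.5 M

From the Nernst equation, ln Q = nF(E° − E)/RT = 2×96500×(0.14 − 0.090)/(8.314×340) = 3.414, so Q = 30.4.
With Q = [Cd²⁺]/[Ni²⁺] and the known concentrations, [Cd²⁺] in the numerator gives [Cd²⁺] = 1.5 M.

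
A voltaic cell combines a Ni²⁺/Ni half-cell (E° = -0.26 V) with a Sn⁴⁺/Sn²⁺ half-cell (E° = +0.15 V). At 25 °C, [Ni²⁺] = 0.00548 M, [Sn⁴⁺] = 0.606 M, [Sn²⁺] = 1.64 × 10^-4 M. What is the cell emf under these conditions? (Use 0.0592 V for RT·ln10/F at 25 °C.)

The Sn⁴⁺/Sn²⁺ couple has the higher reduction potential and acts as the cathode, so E°_cell = +0.15 − (-0.26) = 0.41 V.
Balancing electrons gives n = 2; the reaction quotient is Q = [Ni²⁺]·[Sn²⁺]/[Sn⁴⁺] = 1.48 × 10^-6.
At 25 °C, E = E° − (0.0592/n) log Q = 0.41 − (0.0592/2)(-5.829) = 0.410 + 0.173 = 0.583 V.

0.583 V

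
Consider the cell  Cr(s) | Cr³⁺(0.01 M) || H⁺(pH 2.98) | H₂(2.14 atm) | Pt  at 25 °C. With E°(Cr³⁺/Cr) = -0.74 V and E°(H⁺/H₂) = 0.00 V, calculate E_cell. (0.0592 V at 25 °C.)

0.59 V

The hydrogen couple is the cathode, so E°_cell = 0.74 V; n = 6.
[H⁺] = 10^(−2.98) = 0.0010 M, and Q = [Cr³⁺]^2·P(H₂)^3 / [H⁺]^6 = 7.43 × 10^14.
E = E° − (0.0592/6) log Q = 0.74 − (0.0592/6)(14.871) = 0.593 V.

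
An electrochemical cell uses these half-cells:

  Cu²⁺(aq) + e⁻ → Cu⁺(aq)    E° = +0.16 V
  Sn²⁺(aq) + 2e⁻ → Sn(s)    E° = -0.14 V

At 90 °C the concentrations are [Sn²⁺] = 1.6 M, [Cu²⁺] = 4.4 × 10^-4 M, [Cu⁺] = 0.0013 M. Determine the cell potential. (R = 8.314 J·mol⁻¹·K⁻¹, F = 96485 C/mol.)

The Cu²⁺/Cu⁺ couple has the higher reduction potential and acts as the cathode, so E°_cell = +0.16 − (-0.14) = 0.30 V.
Balancing electrons gives n = 2; the reaction quotient is Q = [Sn²⁺]·[Cu⁺]^2/[Cu²⁺]^2 = 14.0.
E = E° − (RT/nF) ln Q = 0.30 − (8.314×363)/(2×96485) × (2.637) = 0.300 − 0.041 = 0.259 V.

0.259 V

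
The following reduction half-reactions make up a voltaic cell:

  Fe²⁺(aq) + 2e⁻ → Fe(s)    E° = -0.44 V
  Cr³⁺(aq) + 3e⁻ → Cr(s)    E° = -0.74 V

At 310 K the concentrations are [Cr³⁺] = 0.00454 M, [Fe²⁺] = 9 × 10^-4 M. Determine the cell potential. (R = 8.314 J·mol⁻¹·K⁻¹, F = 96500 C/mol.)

The Fe²⁺/Fe couple has the higher reduction potential and acts as the cathode, so E°_cell = -0.44 − (-0.74) = 0.30 V.
Balancing electrons gives n = 6; the reaction quotient is Q = [Cr³⁺]^2/[Fe²⁺]^3 = 2.83 × 10^4.
E = E° − (RT/nF) ln Q = 0.30 − (8.314×310)/(6×96500) × (10.250) = 0.300 − 0.046 = 0.254 V.

0.254 V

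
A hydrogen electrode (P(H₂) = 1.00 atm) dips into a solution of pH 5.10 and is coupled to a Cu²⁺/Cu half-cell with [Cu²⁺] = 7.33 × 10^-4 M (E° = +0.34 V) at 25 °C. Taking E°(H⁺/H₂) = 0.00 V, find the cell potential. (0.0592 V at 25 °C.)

0.55 V

The Cu²⁺/Cu couple is the cathode, so E°_cell = 0.34 V; n = 2.
[H⁺] = 10^(−5.10) = 7.9 × 10^-6 M, and Q = [H⁺]^2 / ([Cu²⁺]·P(H₂)) = 8.61 × 10^-8.
E = E° − (0.0592/2) log Q = 0.34 − (0.0592/2)(-7.065) = 0.549 V.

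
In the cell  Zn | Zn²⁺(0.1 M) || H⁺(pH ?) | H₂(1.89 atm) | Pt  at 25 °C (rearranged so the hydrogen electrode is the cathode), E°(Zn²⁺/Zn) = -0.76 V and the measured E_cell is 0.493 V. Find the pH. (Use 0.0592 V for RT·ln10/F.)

E°_cell = 0.76 V and n = 2.
log Q = n(E° − E)/0.0592 = 2×(0.76 − 0.493)/0.0592 = 9.020.
With Q = [Zn²⁺]·P(H₂) / [H⁺]^2, solving for [H⁺] gives log[H⁺] = -4.872, so pH = 4.87.

pH = 4.87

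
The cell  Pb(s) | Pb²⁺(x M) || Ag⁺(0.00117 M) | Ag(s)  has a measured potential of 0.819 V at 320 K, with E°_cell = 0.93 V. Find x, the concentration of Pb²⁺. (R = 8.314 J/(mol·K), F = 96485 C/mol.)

From the Nernst equation, ln Q = nF(E° − E)/RT = 2×96485×(0.93 − 0.819)/(8.314×320) = 8.051, so Q = 3140.
With Q = [Pb²⁺]/[Ag⁺]^2 and the known concentrations, [Pb²⁺] in the numerator gives [Pb²⁺] = 0.0043 M.

0.0043 M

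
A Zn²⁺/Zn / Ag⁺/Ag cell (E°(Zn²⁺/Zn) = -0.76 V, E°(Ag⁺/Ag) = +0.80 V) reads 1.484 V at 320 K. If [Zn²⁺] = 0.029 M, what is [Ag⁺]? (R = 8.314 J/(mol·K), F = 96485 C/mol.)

From the Nernst equation, ln Q = nF(E° − E)/RT = 2×96485×(1.56 − 1.484)/(8.314×320) = 5.512, so Q = 248.
With Q = [Zn²⁺]/[Ag⁺]^2 and the known concentrations, [Ag⁺]^2 in the denominator gives [Ag⁺] = 0.011 M.

0.011 M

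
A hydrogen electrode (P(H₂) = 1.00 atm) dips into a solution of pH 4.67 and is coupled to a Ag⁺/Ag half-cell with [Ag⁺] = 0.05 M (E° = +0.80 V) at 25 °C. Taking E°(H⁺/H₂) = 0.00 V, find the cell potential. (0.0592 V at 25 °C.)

The Ag⁺/Ag couple is the cathode, so E°_cell = 0.80 V; n = 2.
[H⁺] = 10^(−4.67) = 2.1 × 10^-5 M, and Q = [H⁺]^2 / ([Ag⁺]^2·P(H₂)) = 1.83 × 10^-7.
E = E° − (0.0592/2) log Q = 0.80 − (0.0592/2)(-6.738) = 0.999 V.

1.00 V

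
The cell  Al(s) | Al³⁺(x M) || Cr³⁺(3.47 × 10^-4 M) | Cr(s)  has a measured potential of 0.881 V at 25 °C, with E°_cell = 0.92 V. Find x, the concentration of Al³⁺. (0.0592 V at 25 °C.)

0.033 M

From the Nernst equation, log Q = n(E° − E)/0.0592 = 3(0.92 − 0.881)/0.0592 = 1.976, so Q = 94.7.
With Q = [Al³⁺]/[Cr³⁺] and the known concentrations, [Al³⁺] in the numerator gives [Al³⁺] = 0.033 M.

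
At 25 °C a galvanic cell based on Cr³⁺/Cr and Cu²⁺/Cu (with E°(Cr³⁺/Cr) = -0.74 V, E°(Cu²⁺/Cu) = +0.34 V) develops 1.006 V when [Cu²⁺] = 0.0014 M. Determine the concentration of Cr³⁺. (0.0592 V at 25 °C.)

From the Nernst equation, log Q = n(E° − E)/0.0592 = 6(1.08 − 1.006)/0.0592 = 7.500, so Q = 3.16 × 10^7.
With Q = [Cr³⁺]^2/[Cu²⁺]^3 and the known concentrations, [Cr³⁺]^2 in the numerator gives [Cr³⁺] = 0.29 M.

0.29 M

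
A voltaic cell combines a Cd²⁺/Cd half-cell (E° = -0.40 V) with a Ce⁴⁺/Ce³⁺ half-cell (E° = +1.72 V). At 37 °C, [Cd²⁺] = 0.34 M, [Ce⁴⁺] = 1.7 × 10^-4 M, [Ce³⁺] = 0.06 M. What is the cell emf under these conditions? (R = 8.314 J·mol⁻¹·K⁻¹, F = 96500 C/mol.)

The Ce⁴⁺/Ce³⁺ couple has the higher reduction potential and acts as the cathode, so E°_cell = +1.72 − (-0.40) = 2.12 V.
Balancing electrons gives n = 2; the reaction quotient is Q = [Cd²⁺]·[Ce³⁺]^2/[Ce⁴⁺]^2 = 4.24 × 10^4.
E = E° − (RT/nF) ln Q = 2.12 − (8.314×310)/(2×96500) × (10.654) = 2.120 − 0.142 = 1.978 V.

1.98 V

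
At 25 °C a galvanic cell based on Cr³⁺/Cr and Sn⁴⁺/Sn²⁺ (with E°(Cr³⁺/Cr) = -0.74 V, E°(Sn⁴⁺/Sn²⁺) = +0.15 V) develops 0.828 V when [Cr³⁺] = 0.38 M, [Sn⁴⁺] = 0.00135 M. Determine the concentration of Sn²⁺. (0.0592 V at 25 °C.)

From the Nernst equation, log Q = n(E° − E)/0.0592 = 6(0.89 − 0.828)/0.0592 = 6.284, so Q = 1.92 × 10^6.
With Q = [Cr³⁺]^2·[Sn²⁺]^3/[Sn⁴⁺]^3 and the known concentrations, [Sn²⁺]^3 in the numerator gives [Sn²⁺] = 0.32 M.

0.32 M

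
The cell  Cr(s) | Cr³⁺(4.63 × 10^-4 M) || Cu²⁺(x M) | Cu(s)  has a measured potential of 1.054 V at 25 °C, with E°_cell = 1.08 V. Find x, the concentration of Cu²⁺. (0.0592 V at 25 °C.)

From the Nernst equation, log Q = n(E° − E)/0.0592 = 6(1.08 − 1.054)/0.0592 = 2.635, so Q = 432.
With Q = [Cr³⁺]^2/[Cu²⁺]^3 and the known concentrations, [Cu²⁺]^3 in the denominator gives [Cu²⁺] = 7.9 × 10^-4 M.

7.9 × 10^-4 M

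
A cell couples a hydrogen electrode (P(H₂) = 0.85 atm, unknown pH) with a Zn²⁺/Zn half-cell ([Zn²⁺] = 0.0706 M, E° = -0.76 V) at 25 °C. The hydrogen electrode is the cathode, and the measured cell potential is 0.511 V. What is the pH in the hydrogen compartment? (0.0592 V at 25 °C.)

E°_cell = 0.76 V and n = 2.
log Q = n(E° − E)/0.0592 = 2×(0.76 − 0.511)/0.0592 = 8.412.
With Q = [Zn²⁺]·P(H₂) / [H⁺]^2, solving for [H⁺] gives log[H⁺] = -4.817, so pH = 4.82.

pH = 4.82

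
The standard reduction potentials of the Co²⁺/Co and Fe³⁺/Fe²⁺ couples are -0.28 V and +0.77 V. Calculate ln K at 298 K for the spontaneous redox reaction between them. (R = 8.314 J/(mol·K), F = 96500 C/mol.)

E°_cell = +0.77 − (-0.28) = 1.05 V, with n = 2 electrons transferred.
At equilibrium E = 0, so the Nernst equation gives ln K = nFE°/RT = (2)(96500)(1.05)/((8.314)(298)) = 81.79.

ln K = 81.8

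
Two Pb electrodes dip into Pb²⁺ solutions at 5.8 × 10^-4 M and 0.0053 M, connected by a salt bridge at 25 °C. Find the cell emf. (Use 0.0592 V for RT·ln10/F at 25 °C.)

0.028 V

Both half-cells are Pb²⁺/Pb, so E°_cell = 0. The concentrated side is the cathode; the cell reaction moves Pb²⁺ from high to low concentration with n = 2.
Q = [Pb²⁺]_dilute/[Pb²⁺]_conc = 5.8 × 10^-4/0.0053 = 0.109.
E = 0 − (0.0592/2) log Q = −(0.0592/2)(-0.961) = 0.0284 V.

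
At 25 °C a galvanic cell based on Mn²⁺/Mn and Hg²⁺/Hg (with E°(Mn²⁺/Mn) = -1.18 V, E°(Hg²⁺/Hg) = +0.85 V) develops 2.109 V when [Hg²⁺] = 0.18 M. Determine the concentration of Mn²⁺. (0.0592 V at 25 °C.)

From the Nernst equation, log Q = n(E° − E)/0.0592 = 2(2.03 − 2.109)/0.0592 = -2.669, so Q = 0.00214.
With Q = [Mn²⁺]/[Hg²⁺] and the known concentrations, [Mn²⁺] in the numerator gives [Mn²⁺] = 3.9 × 10^-4 M.

3.9 × 10^-4 M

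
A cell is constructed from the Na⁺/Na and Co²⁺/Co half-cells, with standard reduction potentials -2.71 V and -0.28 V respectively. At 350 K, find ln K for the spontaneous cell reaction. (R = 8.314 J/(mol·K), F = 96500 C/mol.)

ln K = 161.2

E°_cell = -0.28 − (-2.71) = 2.43 V, with n = 2 electrons transferred.
At equilibrium E = 0, so the Nernst equation gives ln K = nFE°/RT = (2)(96500)(2.43)/((8.314)(350)) = 161.17.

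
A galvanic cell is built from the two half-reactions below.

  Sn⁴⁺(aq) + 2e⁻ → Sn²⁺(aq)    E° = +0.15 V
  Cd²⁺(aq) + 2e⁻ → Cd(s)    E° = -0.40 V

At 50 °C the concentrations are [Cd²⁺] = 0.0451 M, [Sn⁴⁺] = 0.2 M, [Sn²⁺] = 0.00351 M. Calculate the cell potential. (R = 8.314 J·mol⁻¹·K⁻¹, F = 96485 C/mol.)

The Sn⁴⁺/Sn²⁺ couple has the higher reduction potential and acts as the cathode, so E°_cell = +0.15 − (-0.40) = 0.55 V.
Balancing electrons gives n = 2; the reaction quotient is Q = [Cd²⁺]·[Sn²⁺]/[Sn⁴⁺] = 7.92 × 10^-4.
E = E° − (RT/nF) ln Q = 0.55 − (8.314×323)/(2×96485) × (-7.142) = 0.550 + 0.099 = 0.649 V.

0.649 V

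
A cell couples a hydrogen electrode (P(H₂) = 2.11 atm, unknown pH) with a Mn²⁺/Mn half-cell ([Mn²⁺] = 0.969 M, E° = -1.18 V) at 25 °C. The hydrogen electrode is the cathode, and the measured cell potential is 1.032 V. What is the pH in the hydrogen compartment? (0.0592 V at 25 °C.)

pH = 2.34

E°_cell = 1.18 V and n = 2.
log Q = n(E° − E)/0.0592 = 2×(1.18 − 1.032)/0.0592 = 5.000.
With Q = [Mn²⁺]·P(H₂) / [H⁺]^2, solving for [H⁺] gives log[H⁺] = -2.345, so pH = 2.34.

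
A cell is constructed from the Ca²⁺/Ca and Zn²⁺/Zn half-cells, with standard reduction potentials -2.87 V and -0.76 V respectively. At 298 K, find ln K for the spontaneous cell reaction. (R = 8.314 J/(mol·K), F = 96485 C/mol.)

E°_cell = -0.76 − (-2.87) = 2.11 V, with n = 2 electrons transferred.
At equilibrium E = 0, so the Nernst equation gives ln K = nFE°/RT = (2)(96485)(2.11)/((8.314)(298)) = 164.34.

ln K = 164.3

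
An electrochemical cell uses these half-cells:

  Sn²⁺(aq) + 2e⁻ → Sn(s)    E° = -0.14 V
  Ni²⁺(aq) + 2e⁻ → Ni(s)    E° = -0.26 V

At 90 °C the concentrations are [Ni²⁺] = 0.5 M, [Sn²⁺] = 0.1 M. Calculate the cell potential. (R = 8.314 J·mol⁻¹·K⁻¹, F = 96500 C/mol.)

The Sn²⁺/Sn couple has the higher reduction potential and acts as the cathode, so E°_cell = -0.14 − (-0.26) = 0.12 V.
Balancing electrons gives n = 2; the reaction quotient is Q = [Ni²⁺]/[Sn²⁺] = 5.00.
E = E° − (RT/nF) ln Q = 0.12 − (8.314×363)/(2×96500) × (1.609) = 0.120 − 0.025 = 0.095 V.

0.095 V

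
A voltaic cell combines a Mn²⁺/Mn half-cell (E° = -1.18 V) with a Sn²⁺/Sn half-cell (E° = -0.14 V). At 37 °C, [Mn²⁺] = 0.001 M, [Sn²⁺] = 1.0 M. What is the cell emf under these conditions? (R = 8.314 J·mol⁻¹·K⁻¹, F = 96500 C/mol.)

1.13 V

The Sn²⁺/Sn couple has the higher reduction potential and acts as the cathode, so E°_cell = -0.14 − (-1.18) = 1.04 V.
Balancing electrons gives n = 2; the reaction quotient is Q = [Mn²⁺]/[Sn²⁺] = 0.00100.
E = E° − (RT/nF) ln Q = 1.04 − (8.314×310)/(2×96500) × (-6.908) = 1.040 + 0.092 = 1.132 V.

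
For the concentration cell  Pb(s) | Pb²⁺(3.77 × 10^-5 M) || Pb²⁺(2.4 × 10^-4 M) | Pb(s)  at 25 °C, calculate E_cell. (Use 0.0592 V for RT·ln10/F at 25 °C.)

Both half-cells are Pb²⁺/Pb, so E°_cell = 0. The concentrated side is the cathode; the cell reaction moves Pb²⁺ from high to low concentration with n = 2.
Q = [Pb²⁺]_dilute/[Pb²⁺]_conc = 3.77 × 10^-5/2.4 × 10^-4 = 0.157.
E = 0 − (0.0592/2) log Q = −(0.0592/2)(-0.804) = 0.0238 V.

0.024 V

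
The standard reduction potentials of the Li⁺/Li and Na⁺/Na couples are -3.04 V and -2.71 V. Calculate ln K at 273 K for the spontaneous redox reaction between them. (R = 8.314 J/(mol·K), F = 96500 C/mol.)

E°_cell = -2.71 − (-3.04) = 0.33 V, with n = 1 electron transferred.
At equilibrium E = 0, so the Nernst equation gives ln K = nFE°/RT = (1)(96500)(0.33)/((8.314)(273)) = 14.03.

ln K = 14.0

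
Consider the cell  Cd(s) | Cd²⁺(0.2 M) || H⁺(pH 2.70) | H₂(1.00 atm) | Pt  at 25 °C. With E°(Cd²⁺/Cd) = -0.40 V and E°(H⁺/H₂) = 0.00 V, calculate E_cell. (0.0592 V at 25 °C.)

The hydrogen couple is the cathode, so E°_cell = 0.40 V; n = 2.
[H⁺] = 10^(−2.70) = 0.0020 M, and Q = [Cd²⁺]·P(H₂) / [H⁺]^2 = 5.02 × 10^4.
E = E° − (0.0592/2) log Q = 0.40 − (0.0592/2)(4.701) = 0.261 V.

0.26 V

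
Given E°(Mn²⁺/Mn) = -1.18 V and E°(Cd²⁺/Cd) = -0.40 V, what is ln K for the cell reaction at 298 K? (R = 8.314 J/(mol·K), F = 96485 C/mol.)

ln K = 60.8

E°_cell = -0.40 − (-1.18) = 0.78 V, with n = 2 electrons transferred.
At equilibrium E = 0, so the Nernst equation gives ln K = nFE°/RT = (2)(96485)(0.78)/((8.314)(298)) = 60.75.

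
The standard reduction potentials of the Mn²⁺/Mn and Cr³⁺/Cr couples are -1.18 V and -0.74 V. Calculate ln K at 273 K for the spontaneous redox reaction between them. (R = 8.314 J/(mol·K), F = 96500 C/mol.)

ln K = 112.2

E°_cell = -0.74 − (-1.18) = 0.44 V, with n = 6 electrons transferred.
At equilibrium E = 0, so the Nernst equation gives ln K = nFE°/RT = (6)(96500)(0.44)/((8.314)(273)) = 112.24.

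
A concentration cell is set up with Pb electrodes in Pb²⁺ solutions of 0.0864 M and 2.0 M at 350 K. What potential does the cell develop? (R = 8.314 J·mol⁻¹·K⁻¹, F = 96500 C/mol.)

0.047 V

Both half-cells are Pb²⁺/Pb, so E°_cell = 0. The concentrated side is the cathode; the cell reaction moves Pb²⁺ from high to low concentration with n = 2.
Q = [Pb²⁺]_dilute/[Pb²⁺]_conc = 0.0864/2.0 = 0.0432.
E = 0 − (RT/nF) ln Q = −((8.314×350)/(2×96500))(-3.142) = 0.0474 V.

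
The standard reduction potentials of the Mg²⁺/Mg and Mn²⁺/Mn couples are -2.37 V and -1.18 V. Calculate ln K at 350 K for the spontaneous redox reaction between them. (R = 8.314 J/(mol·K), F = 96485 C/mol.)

E°_cell = -1.18 − (-2.37) = 1.19 V, with n = 2 electrons transferred.
At equilibrium E = 0, so the Nernst equation gives ln K = nFE°/RT = (2)(96485)(1.19)/((8.314)(350)) = 78.91.

ln K = 78.9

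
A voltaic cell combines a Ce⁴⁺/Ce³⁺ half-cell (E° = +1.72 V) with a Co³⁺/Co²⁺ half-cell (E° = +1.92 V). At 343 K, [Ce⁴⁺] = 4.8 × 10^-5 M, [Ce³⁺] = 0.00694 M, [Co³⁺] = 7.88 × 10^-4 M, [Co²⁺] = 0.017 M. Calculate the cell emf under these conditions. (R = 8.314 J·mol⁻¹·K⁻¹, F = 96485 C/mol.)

0.256 V

The Co³⁺/Co²⁺ couple has the higher reduction potential and acts as the cathode, so E°_cell = +1.92 − (+1.72) = 0.20 V.
Balancing electrons gives n = 1; the reaction quotient is Q = [Ce⁴⁺]·[Co²⁺]/([Ce³⁺]·[Co³⁺]) = 0.149.
E = E° − (RT/nF) ln Q = 0.20 − (8.314×343)/(1×96485) × (-1.902) = 0.200 + 0.056 = 0.256 V.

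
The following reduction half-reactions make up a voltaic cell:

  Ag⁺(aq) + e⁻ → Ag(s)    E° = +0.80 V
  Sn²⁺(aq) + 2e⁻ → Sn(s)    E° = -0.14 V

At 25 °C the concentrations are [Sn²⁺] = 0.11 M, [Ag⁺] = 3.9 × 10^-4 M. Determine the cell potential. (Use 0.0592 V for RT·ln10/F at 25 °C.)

The Ag⁺/Ag couple has the higher reduction potential and acts as the cathode, so E°_cell = +0.80 − (-0.14) = 0.94 V.
Balancing electrons gives n = 2; the reaction quotient is Q = [Sn²⁺]/[Ag⁺]^2 = 7.23 × 10^5.
At 25 °C, E = E° − (0.0592/n) log Q = 0.94 − (0.0592/2)(5.859) = 0.940 − 0.173 = 0.767 V.

0.767 V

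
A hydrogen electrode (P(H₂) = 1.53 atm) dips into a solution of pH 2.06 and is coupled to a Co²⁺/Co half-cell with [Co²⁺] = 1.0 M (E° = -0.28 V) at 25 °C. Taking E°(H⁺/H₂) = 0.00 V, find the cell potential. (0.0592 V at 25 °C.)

0.15 V

The hydrogen couple is the cathode, so E°_cell = 0.28 V; n = 2.
[H⁺] = 10^(−2.06) = 0.0087 M, and Q = [Co²⁺]·P(H₂) / [H⁺]^2 = 2.02 × 10^4.
E = E° − (0.0592/2) log Q = 0.28 − (0.0592/2)(4.305) = 0.153 V.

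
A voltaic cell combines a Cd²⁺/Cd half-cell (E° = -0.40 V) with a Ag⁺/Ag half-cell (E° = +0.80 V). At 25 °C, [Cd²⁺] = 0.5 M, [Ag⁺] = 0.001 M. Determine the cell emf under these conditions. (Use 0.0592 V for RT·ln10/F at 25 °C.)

The Ag⁺/Ag couple has the higher reduction potential and acts as the cathode, so E°_cell = +0.80 − (-0.40) = 1.20 V.
Balancing electrons gives n = 2; the reaction quotient is Q = [Cd²⁺]/[Ag⁺]^2 = 5 × 10^5.
At 25 °C, E = E° − (0.0592/n) log Q = 1.20 − (0.0592/2)(5.699) = 1.200 − 0.169 = 1.031 V.

1.03 V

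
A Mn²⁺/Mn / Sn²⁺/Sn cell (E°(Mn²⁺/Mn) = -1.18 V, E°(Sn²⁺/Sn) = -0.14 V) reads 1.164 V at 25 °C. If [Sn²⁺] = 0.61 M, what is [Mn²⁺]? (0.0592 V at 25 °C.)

From the Nernst equation, log Q = n(E° − E)/0.0592 = 2(1.04 − 1.164)/0.0592 = -4.189, so Q = 6.47 × 10^-5.
With Q = [Mn²⁺]/[Sn²⁺] and the known concentrations, [Mn²⁺] in the numerator gives [Mn²⁺] = 3.9 × 10^-5 M.

3.9 × 10^-5 M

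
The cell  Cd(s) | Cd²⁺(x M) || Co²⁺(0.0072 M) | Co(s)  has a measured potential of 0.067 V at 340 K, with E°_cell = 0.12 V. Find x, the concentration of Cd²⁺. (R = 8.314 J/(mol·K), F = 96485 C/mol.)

0.27 M

From the Nernst equation, ln Q = nF(E° − E)/RT = 2×96485×(0.12 − 0.067)/(8.314×340) = 3.618, so Q = 37.3.
With Q = [Cd²⁺]/[Co²⁺] and the known concentrations, [Cd²⁺] in the numerator gives [Cd²⁺] = 0.27 M.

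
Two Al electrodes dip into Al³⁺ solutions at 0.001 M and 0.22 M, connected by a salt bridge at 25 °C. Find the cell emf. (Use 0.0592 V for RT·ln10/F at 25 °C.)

Both half-cells are Al³⁺/Al, so E°_cell = 0. The concentrated side is the cathode; the cell reaction moves Al³⁺ from high to low concentration with n = 3.
Q = [Al³⁺]_dilute/[Al³⁺]_conc = 0.001/0.22 = 0.00455.
E = 0 − (0.0592/3) log Q = −(0.0592/3)(-2.342) = 0.0462 V.

0.046 V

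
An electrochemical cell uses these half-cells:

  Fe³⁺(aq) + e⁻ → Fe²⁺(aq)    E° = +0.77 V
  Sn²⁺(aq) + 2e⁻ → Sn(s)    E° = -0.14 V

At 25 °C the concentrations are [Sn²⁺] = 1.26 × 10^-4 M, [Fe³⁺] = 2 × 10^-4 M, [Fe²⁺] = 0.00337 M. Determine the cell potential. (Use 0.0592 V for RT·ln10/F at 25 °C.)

0.953 V

The Fe³⁺/Fe²⁺ couple has the higher reduction potential and acts as the cathode, so E°_cell = +0.77 − (-0.14) = 0.91 V.
Balancing electrons gives n = 2; the reaction quotient is Q = [Sn²⁺]·[Fe²⁺]^2/[Fe³⁺]^2 = 0.0358.
At 25 °C, E = E° − (0.0592/n) log Q = 0.91 − (0.0592/2)(-1.446) = 0.910 + 0.043 = 0.953 V.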